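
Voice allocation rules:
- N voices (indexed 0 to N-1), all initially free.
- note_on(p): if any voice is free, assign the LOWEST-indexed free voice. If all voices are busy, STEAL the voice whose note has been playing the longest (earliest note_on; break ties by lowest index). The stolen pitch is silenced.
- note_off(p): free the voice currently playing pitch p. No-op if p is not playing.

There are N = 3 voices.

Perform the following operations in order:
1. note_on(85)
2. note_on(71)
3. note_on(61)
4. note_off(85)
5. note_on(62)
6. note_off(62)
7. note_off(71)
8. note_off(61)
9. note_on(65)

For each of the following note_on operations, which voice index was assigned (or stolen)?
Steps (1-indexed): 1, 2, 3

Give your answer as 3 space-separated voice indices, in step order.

Answer: 0 1 2

Derivation:
Op 1: note_on(85): voice 0 is free -> assigned | voices=[85 - -]
Op 2: note_on(71): voice 1 is free -> assigned | voices=[85 71 -]
Op 3: note_on(61): voice 2 is free -> assigned | voices=[85 71 61]
Op 4: note_off(85): free voice 0 | voices=[- 71 61]
Op 5: note_on(62): voice 0 is free -> assigned | voices=[62 71 61]
Op 6: note_off(62): free voice 0 | voices=[- 71 61]
Op 7: note_off(71): free voice 1 | voices=[- - 61]
Op 8: note_off(61): free voice 2 | voices=[- - -]
Op 9: note_on(65): voice 0 is free -> assigned | voices=[65 - -]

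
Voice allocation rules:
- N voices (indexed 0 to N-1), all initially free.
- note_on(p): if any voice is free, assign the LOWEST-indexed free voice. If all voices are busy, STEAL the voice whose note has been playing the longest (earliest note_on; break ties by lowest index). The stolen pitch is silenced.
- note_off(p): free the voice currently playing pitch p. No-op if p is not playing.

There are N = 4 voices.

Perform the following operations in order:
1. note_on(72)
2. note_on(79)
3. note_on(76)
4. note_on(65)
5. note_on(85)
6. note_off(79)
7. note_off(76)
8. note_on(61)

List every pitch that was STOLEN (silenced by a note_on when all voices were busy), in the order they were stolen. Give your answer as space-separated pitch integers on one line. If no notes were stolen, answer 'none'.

Op 1: note_on(72): voice 0 is free -> assigned | voices=[72 - - -]
Op 2: note_on(79): voice 1 is free -> assigned | voices=[72 79 - -]
Op 3: note_on(76): voice 2 is free -> assigned | voices=[72 79 76 -]
Op 4: note_on(65): voice 3 is free -> assigned | voices=[72 79 76 65]
Op 5: note_on(85): all voices busy, STEAL voice 0 (pitch 72, oldest) -> assign | voices=[85 79 76 65]
Op 6: note_off(79): free voice 1 | voices=[85 - 76 65]
Op 7: note_off(76): free voice 2 | voices=[85 - - 65]
Op 8: note_on(61): voice 1 is free -> assigned | voices=[85 61 - 65]

Answer: 72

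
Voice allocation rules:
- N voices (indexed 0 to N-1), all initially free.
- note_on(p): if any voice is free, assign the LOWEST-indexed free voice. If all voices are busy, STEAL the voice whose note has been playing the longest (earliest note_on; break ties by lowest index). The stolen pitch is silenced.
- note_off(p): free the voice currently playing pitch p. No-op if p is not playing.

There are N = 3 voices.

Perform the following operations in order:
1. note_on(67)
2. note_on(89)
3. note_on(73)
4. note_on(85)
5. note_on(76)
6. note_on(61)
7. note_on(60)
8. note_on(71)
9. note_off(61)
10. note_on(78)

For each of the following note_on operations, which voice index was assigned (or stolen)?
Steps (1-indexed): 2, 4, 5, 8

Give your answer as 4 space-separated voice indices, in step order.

Answer: 1 0 1 1

Derivation:
Op 1: note_on(67): voice 0 is free -> assigned | voices=[67 - -]
Op 2: note_on(89): voice 1 is free -> assigned | voices=[67 89 -]
Op 3: note_on(73): voice 2 is free -> assigned | voices=[67 89 73]
Op 4: note_on(85): all voices busy, STEAL voice 0 (pitch 67, oldest) -> assign | voices=[85 89 73]
Op 5: note_on(76): all voices busy, STEAL voice 1 (pitch 89, oldest) -> assign | voices=[85 76 73]
Op 6: note_on(61): all voices busy, STEAL voice 2 (pitch 73, oldest) -> assign | voices=[85 76 61]
Op 7: note_on(60): all voices busy, STEAL voice 0 (pitch 85, oldest) -> assign | voices=[60 76 61]
Op 8: note_on(71): all voices busy, STEAL voice 1 (pitch 76, oldest) -> assign | voices=[60 71 61]
Op 9: note_off(61): free voice 2 | voices=[60 71 -]
Op 10: note_on(78): voice 2 is free -> assigned | voices=[60 71 78]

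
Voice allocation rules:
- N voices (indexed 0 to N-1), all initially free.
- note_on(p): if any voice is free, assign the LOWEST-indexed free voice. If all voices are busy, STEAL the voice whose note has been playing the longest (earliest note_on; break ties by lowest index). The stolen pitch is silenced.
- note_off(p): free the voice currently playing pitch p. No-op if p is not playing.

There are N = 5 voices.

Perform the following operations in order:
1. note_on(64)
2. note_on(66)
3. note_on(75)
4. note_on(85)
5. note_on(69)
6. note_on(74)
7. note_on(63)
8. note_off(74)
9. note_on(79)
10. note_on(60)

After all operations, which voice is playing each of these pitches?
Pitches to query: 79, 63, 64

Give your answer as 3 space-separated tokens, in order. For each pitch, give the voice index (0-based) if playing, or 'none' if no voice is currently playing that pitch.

Answer: 0 1 none

Derivation:
Op 1: note_on(64): voice 0 is free -> assigned | voices=[64 - - - -]
Op 2: note_on(66): voice 1 is free -> assigned | voices=[64 66 - - -]
Op 3: note_on(75): voice 2 is free -> assigned | voices=[64 66 75 - -]
Op 4: note_on(85): voice 3 is free -> assigned | voices=[64 66 75 85 -]
Op 5: note_on(69): voice 4 is free -> assigned | voices=[64 66 75 85 69]
Op 6: note_on(74): all voices busy, STEAL voice 0 (pitch 64, oldest) -> assign | voices=[74 66 75 85 69]
Op 7: note_on(63): all voices busy, STEAL voice 1 (pitch 66, oldest) -> assign | voices=[74 63 75 85 69]
Op 8: note_off(74): free voice 0 | voices=[- 63 75 85 69]
Op 9: note_on(79): voice 0 is free -> assigned | voices=[79 63 75 85 69]
Op 10: note_on(60): all voices busy, STEAL voice 2 (pitch 75, oldest) -> assign | voices=[79 63 60 85 69]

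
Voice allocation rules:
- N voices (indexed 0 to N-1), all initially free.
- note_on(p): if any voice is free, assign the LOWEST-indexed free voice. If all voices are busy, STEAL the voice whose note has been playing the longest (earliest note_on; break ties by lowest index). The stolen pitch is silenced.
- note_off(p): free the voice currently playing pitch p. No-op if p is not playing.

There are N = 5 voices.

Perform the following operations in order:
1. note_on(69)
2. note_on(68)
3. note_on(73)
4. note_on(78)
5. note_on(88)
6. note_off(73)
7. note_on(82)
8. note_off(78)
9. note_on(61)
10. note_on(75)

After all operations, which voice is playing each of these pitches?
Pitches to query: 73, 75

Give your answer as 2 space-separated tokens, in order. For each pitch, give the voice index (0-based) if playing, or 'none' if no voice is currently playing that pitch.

Answer: none 0

Derivation:
Op 1: note_on(69): voice 0 is free -> assigned | voices=[69 - - - -]
Op 2: note_on(68): voice 1 is free -> assigned | voices=[69 68 - - -]
Op 3: note_on(73): voice 2 is free -> assigned | voices=[69 68 73 - -]
Op 4: note_on(78): voice 3 is free -> assigned | voices=[69 68 73 78 -]
Op 5: note_on(88): voice 4 is free -> assigned | voices=[69 68 73 78 88]
Op 6: note_off(73): free voice 2 | voices=[69 68 - 78 88]
Op 7: note_on(82): voice 2 is free -> assigned | voices=[69 68 82 78 88]
Op 8: note_off(78): free voice 3 | voices=[69 68 82 - 88]
Op 9: note_on(61): voice 3 is free -> assigned | voices=[69 68 82 61 88]
Op 10: note_on(75): all voices busy, STEAL voice 0 (pitch 69, oldest) -> assign | voices=[75 68 82 61 88]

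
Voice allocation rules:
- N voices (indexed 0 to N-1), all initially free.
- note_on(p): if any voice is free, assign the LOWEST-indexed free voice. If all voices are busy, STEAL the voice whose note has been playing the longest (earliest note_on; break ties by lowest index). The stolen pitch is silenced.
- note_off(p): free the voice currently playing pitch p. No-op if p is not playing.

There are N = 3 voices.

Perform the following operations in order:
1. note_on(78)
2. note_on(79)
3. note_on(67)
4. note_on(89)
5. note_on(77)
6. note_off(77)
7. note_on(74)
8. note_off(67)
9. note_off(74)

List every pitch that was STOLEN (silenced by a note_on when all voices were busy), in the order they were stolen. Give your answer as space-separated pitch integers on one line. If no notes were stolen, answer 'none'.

Op 1: note_on(78): voice 0 is free -> assigned | voices=[78 - -]
Op 2: note_on(79): voice 1 is free -> assigned | voices=[78 79 -]
Op 3: note_on(67): voice 2 is free -> assigned | voices=[78 79 67]
Op 4: note_on(89): all voices busy, STEAL voice 0 (pitch 78, oldest) -> assign | voices=[89 79 67]
Op 5: note_on(77): all voices busy, STEAL voice 1 (pitch 79, oldest) -> assign | voices=[89 77 67]
Op 6: note_off(77): free voice 1 | voices=[89 - 67]
Op 7: note_on(74): voice 1 is free -> assigned | voices=[89 74 67]
Op 8: note_off(67): free voice 2 | voices=[89 74 -]
Op 9: note_off(74): free voice 1 | voices=[89 - -]

Answer: 78 79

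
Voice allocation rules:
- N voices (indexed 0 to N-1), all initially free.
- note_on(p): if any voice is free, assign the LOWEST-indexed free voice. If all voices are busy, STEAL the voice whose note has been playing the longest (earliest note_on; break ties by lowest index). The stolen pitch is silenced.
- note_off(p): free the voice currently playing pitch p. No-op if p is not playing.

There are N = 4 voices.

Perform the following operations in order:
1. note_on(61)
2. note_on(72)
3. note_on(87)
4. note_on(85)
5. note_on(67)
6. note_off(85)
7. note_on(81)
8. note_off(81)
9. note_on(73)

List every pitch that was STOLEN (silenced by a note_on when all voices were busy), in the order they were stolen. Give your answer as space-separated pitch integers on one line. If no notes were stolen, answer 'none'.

Answer: 61

Derivation:
Op 1: note_on(61): voice 0 is free -> assigned | voices=[61 - - -]
Op 2: note_on(72): voice 1 is free -> assigned | voices=[61 72 - -]
Op 3: note_on(87): voice 2 is free -> assigned | voices=[61 72 87 -]
Op 4: note_on(85): voice 3 is free -> assigned | voices=[61 72 87 85]
Op 5: note_on(67): all voices busy, STEAL voice 0 (pitch 61, oldest) -> assign | voices=[67 72 87 85]
Op 6: note_off(85): free voice 3 | voices=[67 72 87 -]
Op 7: note_on(81): voice 3 is free -> assigned | voices=[67 72 87 81]
Op 8: note_off(81): free voice 3 | voices=[67 72 87 -]
Op 9: note_on(73): voice 3 is free -> assigned | voices=[67 72 87 73]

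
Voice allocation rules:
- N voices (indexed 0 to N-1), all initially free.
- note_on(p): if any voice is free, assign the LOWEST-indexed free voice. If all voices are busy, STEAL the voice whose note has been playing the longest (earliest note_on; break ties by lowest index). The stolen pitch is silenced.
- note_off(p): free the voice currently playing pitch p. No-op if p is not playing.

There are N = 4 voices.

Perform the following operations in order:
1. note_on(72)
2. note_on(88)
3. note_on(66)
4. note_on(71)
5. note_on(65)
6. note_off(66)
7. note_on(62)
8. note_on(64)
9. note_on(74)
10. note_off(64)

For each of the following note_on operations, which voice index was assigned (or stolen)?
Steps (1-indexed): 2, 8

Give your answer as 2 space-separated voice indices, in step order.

Answer: 1 1

Derivation:
Op 1: note_on(72): voice 0 is free -> assigned | voices=[72 - - -]
Op 2: note_on(88): voice 1 is free -> assigned | voices=[72 88 - -]
Op 3: note_on(66): voice 2 is free -> assigned | voices=[72 88 66 -]
Op 4: note_on(71): voice 3 is free -> assigned | voices=[72 88 66 71]
Op 5: note_on(65): all voices busy, STEAL voice 0 (pitch 72, oldest) -> assign | voices=[65 88 66 71]
Op 6: note_off(66): free voice 2 | voices=[65 88 - 71]
Op 7: note_on(62): voice 2 is free -> assigned | voices=[65 88 62 71]
Op 8: note_on(64): all voices busy, STEAL voice 1 (pitch 88, oldest) -> assign | voices=[65 64 62 71]
Op 9: note_on(74): all voices busy, STEAL voice 3 (pitch 71, oldest) -> assign | voices=[65 64 62 74]
Op 10: note_off(64): free voice 1 | voices=[65 - 62 74]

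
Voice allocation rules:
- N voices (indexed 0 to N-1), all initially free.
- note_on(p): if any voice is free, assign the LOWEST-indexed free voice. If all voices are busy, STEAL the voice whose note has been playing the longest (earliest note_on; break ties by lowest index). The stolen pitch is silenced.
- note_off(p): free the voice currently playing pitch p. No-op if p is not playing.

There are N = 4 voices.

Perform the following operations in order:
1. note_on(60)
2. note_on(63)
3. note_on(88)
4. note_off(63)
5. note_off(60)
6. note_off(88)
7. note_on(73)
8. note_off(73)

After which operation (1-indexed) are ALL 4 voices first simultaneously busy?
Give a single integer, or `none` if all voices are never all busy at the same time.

Answer: none

Derivation:
Op 1: note_on(60): voice 0 is free -> assigned | voices=[60 - - -]
Op 2: note_on(63): voice 1 is free -> assigned | voices=[60 63 - -]
Op 3: note_on(88): voice 2 is free -> assigned | voices=[60 63 88 -]
Op 4: note_off(63): free voice 1 | voices=[60 - 88 -]
Op 5: note_off(60): free voice 0 | voices=[- - 88 -]
Op 6: note_off(88): free voice 2 | voices=[- - - -]
Op 7: note_on(73): voice 0 is free -> assigned | voices=[73 - - -]
Op 8: note_off(73): free voice 0 | voices=[- - - -]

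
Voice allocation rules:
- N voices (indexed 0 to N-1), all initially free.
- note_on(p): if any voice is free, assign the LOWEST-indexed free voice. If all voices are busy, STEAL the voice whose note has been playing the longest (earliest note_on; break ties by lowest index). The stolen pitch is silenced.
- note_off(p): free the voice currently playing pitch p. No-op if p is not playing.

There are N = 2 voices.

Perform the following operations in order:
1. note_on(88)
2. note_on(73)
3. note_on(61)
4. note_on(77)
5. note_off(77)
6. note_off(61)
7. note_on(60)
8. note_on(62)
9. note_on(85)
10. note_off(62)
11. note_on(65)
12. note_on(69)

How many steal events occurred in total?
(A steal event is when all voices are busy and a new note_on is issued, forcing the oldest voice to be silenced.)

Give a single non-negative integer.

Op 1: note_on(88): voice 0 is free -> assigned | voices=[88 -]
Op 2: note_on(73): voice 1 is free -> assigned | voices=[88 73]
Op 3: note_on(61): all voices busy, STEAL voice 0 (pitch 88, oldest) -> assign | voices=[61 73]
Op 4: note_on(77): all voices busy, STEAL voice 1 (pitch 73, oldest) -> assign | voices=[61 77]
Op 5: note_off(77): free voice 1 | voices=[61 -]
Op 6: note_off(61): free voice 0 | voices=[- -]
Op 7: note_on(60): voice 0 is free -> assigned | voices=[60 -]
Op 8: note_on(62): voice 1 is free -> assigned | voices=[60 62]
Op 9: note_on(85): all voices busy, STEAL voice 0 (pitch 60, oldest) -> assign | voices=[85 62]
Op 10: note_off(62): free voice 1 | voices=[85 -]
Op 11: note_on(65): voice 1 is free -> assigned | voices=[85 65]
Op 12: note_on(69): all voices busy, STEAL voice 0 (pitch 85, oldest) -> assign | voices=[69 65]

Answer: 4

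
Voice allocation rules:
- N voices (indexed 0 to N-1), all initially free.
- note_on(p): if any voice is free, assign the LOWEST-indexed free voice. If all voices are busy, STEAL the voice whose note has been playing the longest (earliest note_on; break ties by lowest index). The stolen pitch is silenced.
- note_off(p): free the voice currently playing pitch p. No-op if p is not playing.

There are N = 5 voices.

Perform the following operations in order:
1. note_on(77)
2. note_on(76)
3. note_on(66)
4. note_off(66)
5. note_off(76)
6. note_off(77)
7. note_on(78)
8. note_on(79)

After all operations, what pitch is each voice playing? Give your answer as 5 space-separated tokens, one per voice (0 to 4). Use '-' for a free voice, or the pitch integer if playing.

Op 1: note_on(77): voice 0 is free -> assigned | voices=[77 - - - -]
Op 2: note_on(76): voice 1 is free -> assigned | voices=[77 76 - - -]
Op 3: note_on(66): voice 2 is free -> assigned | voices=[77 76 66 - -]
Op 4: note_off(66): free voice 2 | voices=[77 76 - - -]
Op 5: note_off(76): free voice 1 | voices=[77 - - - -]
Op 6: note_off(77): free voice 0 | voices=[- - - - -]
Op 7: note_on(78): voice 0 is free -> assigned | voices=[78 - - - -]
Op 8: note_on(79): voice 1 is free -> assigned | voices=[78 79 - - -]

Answer: 78 79 - - -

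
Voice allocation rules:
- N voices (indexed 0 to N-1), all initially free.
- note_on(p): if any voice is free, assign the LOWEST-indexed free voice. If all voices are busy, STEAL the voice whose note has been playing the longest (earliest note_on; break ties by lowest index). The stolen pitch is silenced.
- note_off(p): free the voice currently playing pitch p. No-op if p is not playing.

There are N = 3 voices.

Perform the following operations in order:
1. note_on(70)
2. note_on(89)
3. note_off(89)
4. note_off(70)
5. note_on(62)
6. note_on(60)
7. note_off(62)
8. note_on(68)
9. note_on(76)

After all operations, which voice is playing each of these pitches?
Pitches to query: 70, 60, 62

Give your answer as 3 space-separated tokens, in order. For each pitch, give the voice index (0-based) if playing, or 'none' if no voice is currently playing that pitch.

Answer: none 1 none

Derivation:
Op 1: note_on(70): voice 0 is free -> assigned | voices=[70 - -]
Op 2: note_on(89): voice 1 is free -> assigned | voices=[70 89 -]
Op 3: note_off(89): free voice 1 | voices=[70 - -]
Op 4: note_off(70): free voice 0 | voices=[- - -]
Op 5: note_on(62): voice 0 is free -> assigned | voices=[62 - -]
Op 6: note_on(60): voice 1 is free -> assigned | voices=[62 60 -]
Op 7: note_off(62): free voice 0 | voices=[- 60 -]
Op 8: note_on(68): voice 0 is free -> assigned | voices=[68 60 -]
Op 9: note_on(76): voice 2 is free -> assigned | voices=[68 60 76]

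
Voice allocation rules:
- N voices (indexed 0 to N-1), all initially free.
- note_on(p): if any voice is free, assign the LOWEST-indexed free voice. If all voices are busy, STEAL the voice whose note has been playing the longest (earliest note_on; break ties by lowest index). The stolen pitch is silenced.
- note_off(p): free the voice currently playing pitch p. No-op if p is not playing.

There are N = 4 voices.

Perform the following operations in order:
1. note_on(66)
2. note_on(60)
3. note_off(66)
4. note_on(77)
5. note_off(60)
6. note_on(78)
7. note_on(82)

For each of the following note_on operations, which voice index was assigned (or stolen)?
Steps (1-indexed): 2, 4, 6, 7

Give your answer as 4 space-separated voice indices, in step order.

Op 1: note_on(66): voice 0 is free -> assigned | voices=[66 - - -]
Op 2: note_on(60): voice 1 is free -> assigned | voices=[66 60 - -]
Op 3: note_off(66): free voice 0 | voices=[- 60 - -]
Op 4: note_on(77): voice 0 is free -> assigned | voices=[77 60 - -]
Op 5: note_off(60): free voice 1 | voices=[77 - - -]
Op 6: note_on(78): voice 1 is free -> assigned | voices=[77 78 - -]
Op 7: note_on(82): voice 2 is free -> assigned | voices=[77 78 82 -]

Answer: 1 0 1 2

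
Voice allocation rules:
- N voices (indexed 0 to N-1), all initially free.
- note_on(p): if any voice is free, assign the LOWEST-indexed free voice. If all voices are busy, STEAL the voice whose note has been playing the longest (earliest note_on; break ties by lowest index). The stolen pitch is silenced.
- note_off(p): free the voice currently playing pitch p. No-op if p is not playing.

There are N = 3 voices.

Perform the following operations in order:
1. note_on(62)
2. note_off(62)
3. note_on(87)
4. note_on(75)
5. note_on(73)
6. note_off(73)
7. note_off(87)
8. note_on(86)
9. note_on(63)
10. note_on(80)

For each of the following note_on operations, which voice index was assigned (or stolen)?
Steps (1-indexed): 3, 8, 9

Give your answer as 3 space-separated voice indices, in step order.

Answer: 0 0 2

Derivation:
Op 1: note_on(62): voice 0 is free -> assigned | voices=[62 - -]
Op 2: note_off(62): free voice 0 | voices=[- - -]
Op 3: note_on(87): voice 0 is free -> assigned | voices=[87 - -]
Op 4: note_on(75): voice 1 is free -> assigned | voices=[87 75 -]
Op 5: note_on(73): voice 2 is free -> assigned | voices=[87 75 73]
Op 6: note_off(73): free voice 2 | voices=[87 75 -]
Op 7: note_off(87): free voice 0 | voices=[- 75 -]
Op 8: note_on(86): voice 0 is free -> assigned | voices=[86 75 -]
Op 9: note_on(63): voice 2 is free -> assigned | voices=[86 75 63]
Op 10: note_on(80): all voices busy, STEAL voice 1 (pitch 75, oldest) -> assign | voices=[86 80 63]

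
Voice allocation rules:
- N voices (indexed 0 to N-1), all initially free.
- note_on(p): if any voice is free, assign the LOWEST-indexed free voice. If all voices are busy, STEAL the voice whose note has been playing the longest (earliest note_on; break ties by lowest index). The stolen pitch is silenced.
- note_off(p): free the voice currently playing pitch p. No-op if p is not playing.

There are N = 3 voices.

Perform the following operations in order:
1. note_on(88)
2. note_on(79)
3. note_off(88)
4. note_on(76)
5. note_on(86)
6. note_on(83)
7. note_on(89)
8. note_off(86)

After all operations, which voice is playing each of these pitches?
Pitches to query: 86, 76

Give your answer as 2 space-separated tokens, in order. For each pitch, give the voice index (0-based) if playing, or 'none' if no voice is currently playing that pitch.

Answer: none none

Derivation:
Op 1: note_on(88): voice 0 is free -> assigned | voices=[88 - -]
Op 2: note_on(79): voice 1 is free -> assigned | voices=[88 79 -]
Op 3: note_off(88): free voice 0 | voices=[- 79 -]
Op 4: note_on(76): voice 0 is free -> assigned | voices=[76 79 -]
Op 5: note_on(86): voice 2 is free -> assigned | voices=[76 79 86]
Op 6: note_on(83): all voices busy, STEAL voice 1 (pitch 79, oldest) -> assign | voices=[76 83 86]
Op 7: note_on(89): all voices busy, STEAL voice 0 (pitch 76, oldest) -> assign | voices=[89 83 86]
Op 8: note_off(86): free voice 2 | voices=[89 83 -]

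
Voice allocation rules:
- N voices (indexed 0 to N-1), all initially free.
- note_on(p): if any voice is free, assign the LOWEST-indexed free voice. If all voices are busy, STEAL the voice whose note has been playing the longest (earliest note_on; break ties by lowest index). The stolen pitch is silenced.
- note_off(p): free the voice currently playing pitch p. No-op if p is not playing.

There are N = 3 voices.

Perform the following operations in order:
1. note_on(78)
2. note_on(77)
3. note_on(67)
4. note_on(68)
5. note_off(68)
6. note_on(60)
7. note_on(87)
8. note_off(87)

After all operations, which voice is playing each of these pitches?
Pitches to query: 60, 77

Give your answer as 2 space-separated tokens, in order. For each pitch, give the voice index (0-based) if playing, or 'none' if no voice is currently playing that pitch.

Answer: 0 none

Derivation:
Op 1: note_on(78): voice 0 is free -> assigned | voices=[78 - -]
Op 2: note_on(77): voice 1 is free -> assigned | voices=[78 77 -]
Op 3: note_on(67): voice 2 is free -> assigned | voices=[78 77 67]
Op 4: note_on(68): all voices busy, STEAL voice 0 (pitch 78, oldest) -> assign | voices=[68 77 67]
Op 5: note_off(68): free voice 0 | voices=[- 77 67]
Op 6: note_on(60): voice 0 is free -> assigned | voices=[60 77 67]
Op 7: note_on(87): all voices busy, STEAL voice 1 (pitch 77, oldest) -> assign | voices=[60 87 67]
Op 8: note_off(87): free voice 1 | voices=[60 - 67]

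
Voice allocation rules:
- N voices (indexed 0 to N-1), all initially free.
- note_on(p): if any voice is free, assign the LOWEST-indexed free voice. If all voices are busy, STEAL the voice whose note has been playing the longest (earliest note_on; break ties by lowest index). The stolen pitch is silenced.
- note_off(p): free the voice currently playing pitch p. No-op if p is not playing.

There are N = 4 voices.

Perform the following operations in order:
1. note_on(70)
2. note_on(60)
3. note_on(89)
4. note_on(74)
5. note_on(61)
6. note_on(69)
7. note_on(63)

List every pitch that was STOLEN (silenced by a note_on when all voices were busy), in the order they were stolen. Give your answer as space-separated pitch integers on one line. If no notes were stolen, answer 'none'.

Op 1: note_on(70): voice 0 is free -> assigned | voices=[70 - - -]
Op 2: note_on(60): voice 1 is free -> assigned | voices=[70 60 - -]
Op 3: note_on(89): voice 2 is free -> assigned | voices=[70 60 89 -]
Op 4: note_on(74): voice 3 is free -> assigned | voices=[70 60 89 74]
Op 5: note_on(61): all voices busy, STEAL voice 0 (pitch 70, oldest) -> assign | voices=[61 60 89 74]
Op 6: note_on(69): all voices busy, STEAL voice 1 (pitch 60, oldest) -> assign | voices=[61 69 89 74]
Op 7: note_on(63): all voices busy, STEAL voice 2 (pitch 89, oldest) -> assign | voices=[61 69 63 74]

Answer: 70 60 89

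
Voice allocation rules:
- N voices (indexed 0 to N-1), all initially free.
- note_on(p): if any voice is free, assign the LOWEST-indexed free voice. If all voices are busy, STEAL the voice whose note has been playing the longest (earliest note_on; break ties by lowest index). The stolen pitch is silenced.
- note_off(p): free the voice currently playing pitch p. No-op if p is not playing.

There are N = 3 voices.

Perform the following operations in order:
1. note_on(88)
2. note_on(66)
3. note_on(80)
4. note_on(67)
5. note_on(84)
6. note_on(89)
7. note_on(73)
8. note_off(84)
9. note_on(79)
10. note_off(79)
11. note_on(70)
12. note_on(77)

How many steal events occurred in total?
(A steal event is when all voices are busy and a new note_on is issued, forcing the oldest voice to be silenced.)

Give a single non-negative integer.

Op 1: note_on(88): voice 0 is free -> assigned | voices=[88 - -]
Op 2: note_on(66): voice 1 is free -> assigned | voices=[88 66 -]
Op 3: note_on(80): voice 2 is free -> assigned | voices=[88 66 80]
Op 4: note_on(67): all voices busy, STEAL voice 0 (pitch 88, oldest) -> assign | voices=[67 66 80]
Op 5: note_on(84): all voices busy, STEAL voice 1 (pitch 66, oldest) -> assign | voices=[67 84 80]
Op 6: note_on(89): all voices busy, STEAL voice 2 (pitch 80, oldest) -> assign | voices=[67 84 89]
Op 7: note_on(73): all voices busy, STEAL voice 0 (pitch 67, oldest) -> assign | voices=[73 84 89]
Op 8: note_off(84): free voice 1 | voices=[73 - 89]
Op 9: note_on(79): voice 1 is free -> assigned | voices=[73 79 89]
Op 10: note_off(79): free voice 1 | voices=[73 - 89]
Op 11: note_on(70): voice 1 is free -> assigned | voices=[73 70 89]
Op 12: note_on(77): all voices busy, STEAL voice 2 (pitch 89, oldest) -> assign | voices=[73 70 77]

Answer: 5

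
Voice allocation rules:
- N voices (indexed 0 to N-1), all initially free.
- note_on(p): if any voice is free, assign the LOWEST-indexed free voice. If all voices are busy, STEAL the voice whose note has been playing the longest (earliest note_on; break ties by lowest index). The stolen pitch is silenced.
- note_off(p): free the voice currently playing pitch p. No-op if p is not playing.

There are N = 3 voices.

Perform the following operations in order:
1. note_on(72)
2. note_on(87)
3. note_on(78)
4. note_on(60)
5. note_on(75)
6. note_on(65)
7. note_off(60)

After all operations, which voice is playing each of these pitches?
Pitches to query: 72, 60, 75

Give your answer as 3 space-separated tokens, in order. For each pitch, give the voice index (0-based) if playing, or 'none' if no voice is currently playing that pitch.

Answer: none none 1

Derivation:
Op 1: note_on(72): voice 0 is free -> assigned | voices=[72 - -]
Op 2: note_on(87): voice 1 is free -> assigned | voices=[72 87 -]
Op 3: note_on(78): voice 2 is free -> assigned | voices=[72 87 78]
Op 4: note_on(60): all voices busy, STEAL voice 0 (pitch 72, oldest) -> assign | voices=[60 87 78]
Op 5: note_on(75): all voices busy, STEAL voice 1 (pitch 87, oldest) -> assign | voices=[60 75 78]
Op 6: note_on(65): all voices busy, STEAL voice 2 (pitch 78, oldest) -> assign | voices=[60 75 65]
Op 7: note_off(60): free voice 0 | voices=[- 75 65]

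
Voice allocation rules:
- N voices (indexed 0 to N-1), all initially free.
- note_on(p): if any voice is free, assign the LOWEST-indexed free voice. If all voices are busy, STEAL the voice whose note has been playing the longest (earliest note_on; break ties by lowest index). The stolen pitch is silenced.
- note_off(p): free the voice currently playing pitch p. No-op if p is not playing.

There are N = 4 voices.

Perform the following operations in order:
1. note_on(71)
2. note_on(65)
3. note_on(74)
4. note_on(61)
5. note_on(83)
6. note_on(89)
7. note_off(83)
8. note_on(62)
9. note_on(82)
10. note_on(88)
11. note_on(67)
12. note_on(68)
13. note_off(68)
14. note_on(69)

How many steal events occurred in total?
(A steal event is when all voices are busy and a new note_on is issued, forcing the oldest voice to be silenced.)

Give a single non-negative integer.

Answer: 6

Derivation:
Op 1: note_on(71): voice 0 is free -> assigned | voices=[71 - - -]
Op 2: note_on(65): voice 1 is free -> assigned | voices=[71 65 - -]
Op 3: note_on(74): voice 2 is free -> assigned | voices=[71 65 74 -]
Op 4: note_on(61): voice 3 is free -> assigned | voices=[71 65 74 61]
Op 5: note_on(83): all voices busy, STEAL voice 0 (pitch 71, oldest) -> assign | voices=[83 65 74 61]
Op 6: note_on(89): all voices busy, STEAL voice 1 (pitch 65, oldest) -> assign | voices=[83 89 74 61]
Op 7: note_off(83): free voice 0 | voices=[- 89 74 61]
Op 8: note_on(62): voice 0 is free -> assigned | voices=[62 89 74 61]
Op 9: note_on(82): all voices busy, STEAL voice 2 (pitch 74, oldest) -> assign | voices=[62 89 82 61]
Op 10: note_on(88): all voices busy, STEAL voice 3 (pitch 61, oldest) -> assign | voices=[62 89 82 88]
Op 11: note_on(67): all voices busy, STEAL voice 1 (pitch 89, oldest) -> assign | voices=[62 67 82 88]
Op 12: note_on(68): all voices busy, STEAL voice 0 (pitch 62, oldest) -> assign | voices=[68 67 82 88]
Op 13: note_off(68): free voice 0 | voices=[- 67 82 88]
Op 14: note_on(69): voice 0 is free -> assigned | voices=[69 67 82 88]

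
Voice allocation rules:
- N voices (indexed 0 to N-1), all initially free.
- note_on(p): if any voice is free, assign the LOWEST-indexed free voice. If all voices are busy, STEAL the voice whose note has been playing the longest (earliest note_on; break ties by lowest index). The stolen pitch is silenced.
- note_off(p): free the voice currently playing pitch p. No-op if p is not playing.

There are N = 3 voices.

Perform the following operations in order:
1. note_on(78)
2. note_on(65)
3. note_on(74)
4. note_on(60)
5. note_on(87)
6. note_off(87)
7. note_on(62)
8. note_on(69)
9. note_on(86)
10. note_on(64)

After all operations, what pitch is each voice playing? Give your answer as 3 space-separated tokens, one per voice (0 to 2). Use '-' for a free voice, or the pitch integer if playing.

Op 1: note_on(78): voice 0 is free -> assigned | voices=[78 - -]
Op 2: note_on(65): voice 1 is free -> assigned | voices=[78 65 -]
Op 3: note_on(74): voice 2 is free -> assigned | voices=[78 65 74]
Op 4: note_on(60): all voices busy, STEAL voice 0 (pitch 78, oldest) -> assign | voices=[60 65 74]
Op 5: note_on(87): all voices busy, STEAL voice 1 (pitch 65, oldest) -> assign | voices=[60 87 74]
Op 6: note_off(87): free voice 1 | voices=[60 - 74]
Op 7: note_on(62): voice 1 is free -> assigned | voices=[60 62 74]
Op 8: note_on(69): all voices busy, STEAL voice 2 (pitch 74, oldest) -> assign | voices=[60 62 69]
Op 9: note_on(86): all voices busy, STEAL voice 0 (pitch 60, oldest) -> assign | voices=[86 62 69]
Op 10: note_on(64): all voices busy, STEAL voice 1 (pitch 62, oldest) -> assign | voices=[86 64 69]

Answer: 86 64 69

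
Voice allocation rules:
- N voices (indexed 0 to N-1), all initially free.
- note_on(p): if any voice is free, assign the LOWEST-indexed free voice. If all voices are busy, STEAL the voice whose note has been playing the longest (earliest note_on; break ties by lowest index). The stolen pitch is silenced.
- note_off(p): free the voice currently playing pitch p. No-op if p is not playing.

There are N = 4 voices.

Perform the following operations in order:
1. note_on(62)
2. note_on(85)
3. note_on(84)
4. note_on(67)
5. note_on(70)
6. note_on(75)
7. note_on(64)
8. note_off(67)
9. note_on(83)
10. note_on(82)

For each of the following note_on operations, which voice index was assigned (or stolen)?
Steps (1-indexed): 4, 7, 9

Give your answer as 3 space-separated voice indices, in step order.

Op 1: note_on(62): voice 0 is free -> assigned | voices=[62 - - -]
Op 2: note_on(85): voice 1 is free -> assigned | voices=[62 85 - -]
Op 3: note_on(84): voice 2 is free -> assigned | voices=[62 85 84 -]
Op 4: note_on(67): voice 3 is free -> assigned | voices=[62 85 84 67]
Op 5: note_on(70): all voices busy, STEAL voice 0 (pitch 62, oldest) -> assign | voices=[70 85 84 67]
Op 6: note_on(75): all voices busy, STEAL voice 1 (pitch 85, oldest) -> assign | voices=[70 75 84 67]
Op 7: note_on(64): all voices busy, STEAL voice 2 (pitch 84, oldest) -> assign | voices=[70 75 64 67]
Op 8: note_off(67): free voice 3 | voices=[70 75 64 -]
Op 9: note_on(83): voice 3 is free -> assigned | voices=[70 75 64 83]
Op 10: note_on(82): all voices busy, STEAL voice 0 (pitch 70, oldest) -> assign | voices=[82 75 64 83]

Answer: 3 2 3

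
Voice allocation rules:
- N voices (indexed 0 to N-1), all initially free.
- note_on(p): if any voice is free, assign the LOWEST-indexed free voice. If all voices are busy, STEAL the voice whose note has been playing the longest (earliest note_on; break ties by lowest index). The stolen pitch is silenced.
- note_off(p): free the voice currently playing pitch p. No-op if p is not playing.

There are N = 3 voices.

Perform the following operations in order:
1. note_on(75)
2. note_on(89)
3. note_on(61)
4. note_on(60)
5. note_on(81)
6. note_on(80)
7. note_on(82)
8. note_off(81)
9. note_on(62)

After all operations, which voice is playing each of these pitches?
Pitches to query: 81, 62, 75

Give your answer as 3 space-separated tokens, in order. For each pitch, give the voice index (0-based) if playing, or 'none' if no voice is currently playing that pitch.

Answer: none 1 none

Derivation:
Op 1: note_on(75): voice 0 is free -> assigned | voices=[75 - -]
Op 2: note_on(89): voice 1 is free -> assigned | voices=[75 89 -]
Op 3: note_on(61): voice 2 is free -> assigned | voices=[75 89 61]
Op 4: note_on(60): all voices busy, STEAL voice 0 (pitch 75, oldest) -> assign | voices=[60 89 61]
Op 5: note_on(81): all voices busy, STEAL voice 1 (pitch 89, oldest) -> assign | voices=[60 81 61]
Op 6: note_on(80): all voices busy, STEAL voice 2 (pitch 61, oldest) -> assign | voices=[60 81 80]
Op 7: note_on(82): all voices busy, STEAL voice 0 (pitch 60, oldest) -> assign | voices=[82 81 80]
Op 8: note_off(81): free voice 1 | voices=[82 - 80]
Op 9: note_on(62): voice 1 is free -> assigned | voices=[82 62 80]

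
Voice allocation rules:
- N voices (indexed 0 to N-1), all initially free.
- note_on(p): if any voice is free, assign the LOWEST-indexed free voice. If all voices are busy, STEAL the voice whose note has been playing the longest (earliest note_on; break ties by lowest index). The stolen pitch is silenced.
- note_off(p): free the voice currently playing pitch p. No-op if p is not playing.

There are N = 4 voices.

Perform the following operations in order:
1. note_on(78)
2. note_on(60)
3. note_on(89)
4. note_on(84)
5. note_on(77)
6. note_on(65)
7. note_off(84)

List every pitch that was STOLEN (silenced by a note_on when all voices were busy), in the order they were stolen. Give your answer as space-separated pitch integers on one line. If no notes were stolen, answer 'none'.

Answer: 78 60

Derivation:
Op 1: note_on(78): voice 0 is free -> assigned | voices=[78 - - -]
Op 2: note_on(60): voice 1 is free -> assigned | voices=[78 60 - -]
Op 3: note_on(89): voice 2 is free -> assigned | voices=[78 60 89 -]
Op 4: note_on(84): voice 3 is free -> assigned | voices=[78 60 89 84]
Op 5: note_on(77): all voices busy, STEAL voice 0 (pitch 78, oldest) -> assign | voices=[77 60 89 84]
Op 6: note_on(65): all voices busy, STEAL voice 1 (pitch 60, oldest) -> assign | voices=[77 65 89 84]
Op 7: note_off(84): free voice 3 | voices=[77 65 89 -]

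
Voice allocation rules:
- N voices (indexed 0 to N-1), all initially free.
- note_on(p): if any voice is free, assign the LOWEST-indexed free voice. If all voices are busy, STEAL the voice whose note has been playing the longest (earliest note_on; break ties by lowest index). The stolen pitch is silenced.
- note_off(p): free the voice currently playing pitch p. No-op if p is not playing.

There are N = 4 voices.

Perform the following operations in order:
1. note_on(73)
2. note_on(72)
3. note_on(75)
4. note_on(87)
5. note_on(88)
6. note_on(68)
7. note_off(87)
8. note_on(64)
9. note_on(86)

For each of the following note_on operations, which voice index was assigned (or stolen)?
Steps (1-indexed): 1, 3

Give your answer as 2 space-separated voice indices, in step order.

Answer: 0 2

Derivation:
Op 1: note_on(73): voice 0 is free -> assigned | voices=[73 - - -]
Op 2: note_on(72): voice 1 is free -> assigned | voices=[73 72 - -]
Op 3: note_on(75): voice 2 is free -> assigned | voices=[73 72 75 -]
Op 4: note_on(87): voice 3 is free -> assigned | voices=[73 72 75 87]
Op 5: note_on(88): all voices busy, STEAL voice 0 (pitch 73, oldest) -> assign | voices=[88 72 75 87]
Op 6: note_on(68): all voices busy, STEAL voice 1 (pitch 72, oldest) -> assign | voices=[88 68 75 87]
Op 7: note_off(87): free voice 3 | voices=[88 68 75 -]
Op 8: note_on(64): voice 3 is free -> assigned | voices=[88 68 75 64]
Op 9: note_on(86): all voices busy, STEAL voice 2 (pitch 75, oldest) -> assign | voices=[88 68 86 64]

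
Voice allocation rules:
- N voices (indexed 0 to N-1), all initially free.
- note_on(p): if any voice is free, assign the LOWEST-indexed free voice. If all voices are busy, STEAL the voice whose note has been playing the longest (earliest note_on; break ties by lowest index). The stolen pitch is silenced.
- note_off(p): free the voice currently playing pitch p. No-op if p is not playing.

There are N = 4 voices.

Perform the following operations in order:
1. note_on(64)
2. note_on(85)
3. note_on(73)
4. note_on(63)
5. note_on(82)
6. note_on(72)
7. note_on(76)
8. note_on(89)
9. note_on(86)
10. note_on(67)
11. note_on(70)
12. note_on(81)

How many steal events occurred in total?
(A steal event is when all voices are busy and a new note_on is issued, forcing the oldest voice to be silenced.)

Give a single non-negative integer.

Op 1: note_on(64): voice 0 is free -> assigned | voices=[64 - - -]
Op 2: note_on(85): voice 1 is free -> assigned | voices=[64 85 - -]
Op 3: note_on(73): voice 2 is free -> assigned | voices=[64 85 73 -]
Op 4: note_on(63): voice 3 is free -> assigned | voices=[64 85 73 63]
Op 5: note_on(82): all voices busy, STEAL voice 0 (pitch 64, oldest) -> assign | voices=[82 85 73 63]
Op 6: note_on(72): all voices busy, STEAL voice 1 (pitch 85, oldest) -> assign | voices=[82 72 73 63]
Op 7: note_on(76): all voices busy, STEAL voice 2 (pitch 73, oldest) -> assign | voices=[82 72 76 63]
Op 8: note_on(89): all voices busy, STEAL voice 3 (pitch 63, oldest) -> assign | voices=[82 72 76 89]
Op 9: note_on(86): all voices busy, STEAL voice 0 (pitch 82, oldest) -> assign | voices=[86 72 76 89]
Op 10: note_on(67): all voices busy, STEAL voice 1 (pitch 72, oldest) -> assign | voices=[86 67 76 89]
Op 11: note_on(70): all voices busy, STEAL voice 2 (pitch 76, oldest) -> assign | voices=[86 67 70 89]
Op 12: note_on(81): all voices busy, STEAL voice 3 (pitch 89, oldest) -> assign | voices=[86 67 70 81]

Answer: 8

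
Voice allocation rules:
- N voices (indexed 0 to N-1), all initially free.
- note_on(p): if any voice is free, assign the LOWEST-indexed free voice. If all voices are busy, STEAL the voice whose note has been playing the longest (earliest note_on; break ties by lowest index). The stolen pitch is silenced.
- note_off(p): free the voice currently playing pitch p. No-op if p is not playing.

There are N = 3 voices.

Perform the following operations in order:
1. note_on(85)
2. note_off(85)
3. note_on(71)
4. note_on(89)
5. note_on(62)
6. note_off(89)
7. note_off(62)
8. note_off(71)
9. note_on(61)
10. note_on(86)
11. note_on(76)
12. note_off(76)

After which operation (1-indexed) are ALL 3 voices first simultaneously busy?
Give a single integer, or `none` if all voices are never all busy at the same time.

Op 1: note_on(85): voice 0 is free -> assigned | voices=[85 - -]
Op 2: note_off(85): free voice 0 | voices=[- - -]
Op 3: note_on(71): voice 0 is free -> assigned | voices=[71 - -]
Op 4: note_on(89): voice 1 is free -> assigned | voices=[71 89 -]
Op 5: note_on(62): voice 2 is free -> assigned | voices=[71 89 62]
Op 6: note_off(89): free voice 1 | voices=[71 - 62]
Op 7: note_off(62): free voice 2 | voices=[71 - -]
Op 8: note_off(71): free voice 0 | voices=[- - -]
Op 9: note_on(61): voice 0 is free -> assigned | voices=[61 - -]
Op 10: note_on(86): voice 1 is free -> assigned | voices=[61 86 -]
Op 11: note_on(76): voice 2 is free -> assigned | voices=[61 86 76]
Op 12: note_off(76): free voice 2 | voices=[61 86 -]

Answer: 5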